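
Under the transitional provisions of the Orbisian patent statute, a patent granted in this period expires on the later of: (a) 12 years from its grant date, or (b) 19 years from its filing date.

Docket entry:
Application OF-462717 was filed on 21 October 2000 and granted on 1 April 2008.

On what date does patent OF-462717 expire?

April 1, 2020

(a) grant + 12 years → 1 April 2020.
(b) filing + 19 years → 21 October 2019.
Later of the two: 1 April 2020.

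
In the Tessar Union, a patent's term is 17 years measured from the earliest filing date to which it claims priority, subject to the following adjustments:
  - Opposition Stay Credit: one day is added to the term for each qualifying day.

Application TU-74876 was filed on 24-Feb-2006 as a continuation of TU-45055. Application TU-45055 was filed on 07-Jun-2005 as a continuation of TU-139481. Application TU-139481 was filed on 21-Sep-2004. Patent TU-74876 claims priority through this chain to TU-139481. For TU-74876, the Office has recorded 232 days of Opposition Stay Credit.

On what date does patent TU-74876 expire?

2022-05-11

Earliest priority filing: 21 September 2004.
Base term: 21 September 2004 + 17 years → 21 September 2021.
Opposition Stay Credit: +232 days → 11 May 2022.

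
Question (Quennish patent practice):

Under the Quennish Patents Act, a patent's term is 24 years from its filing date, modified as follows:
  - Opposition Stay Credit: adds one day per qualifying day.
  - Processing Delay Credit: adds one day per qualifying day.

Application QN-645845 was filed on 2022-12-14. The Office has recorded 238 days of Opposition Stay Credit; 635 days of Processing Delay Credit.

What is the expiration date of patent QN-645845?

Base term: filing date + 24 years → 14 December 2046.
Opposition Stay Credit: +238 days → 9 August 2047.
Processing Delay Credit: +635 days → 5 May 2049.

2049-05-05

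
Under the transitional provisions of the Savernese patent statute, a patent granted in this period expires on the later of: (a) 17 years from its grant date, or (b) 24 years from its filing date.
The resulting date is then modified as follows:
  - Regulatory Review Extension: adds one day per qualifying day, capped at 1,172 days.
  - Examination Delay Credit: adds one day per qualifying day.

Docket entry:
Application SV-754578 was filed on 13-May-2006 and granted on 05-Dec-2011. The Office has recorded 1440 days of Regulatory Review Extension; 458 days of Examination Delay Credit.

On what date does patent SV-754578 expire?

(a) grant + 17 years → 5 December 2028.
(b) filing + 24 years → 13 May 2030.
Later of the two: 13 May 2030.
Regulatory Review Extension: 1440 days claimed exceeds the 1172-day cap, so +1172 days → 28 July 2033.
Examination Delay Credit: +458 days → 29 October 2034.

October 29, 2034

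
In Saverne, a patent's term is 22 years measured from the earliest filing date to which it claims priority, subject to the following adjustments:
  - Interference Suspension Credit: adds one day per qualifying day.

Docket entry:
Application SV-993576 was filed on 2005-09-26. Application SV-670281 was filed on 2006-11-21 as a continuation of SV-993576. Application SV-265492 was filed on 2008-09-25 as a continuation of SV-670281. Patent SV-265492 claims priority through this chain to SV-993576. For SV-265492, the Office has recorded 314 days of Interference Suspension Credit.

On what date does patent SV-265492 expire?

Earliest priority filing: 26 September 2005.
Base term: 26 September 2005 + 22 years → 26 September 2027.
Interference Suspension Credit: +314 days → 5 August 2028.

2028-08-05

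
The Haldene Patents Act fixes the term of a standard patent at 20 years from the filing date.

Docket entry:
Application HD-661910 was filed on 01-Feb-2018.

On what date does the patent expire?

2038-02-01

Filing date + 20 years → 1 February 2038.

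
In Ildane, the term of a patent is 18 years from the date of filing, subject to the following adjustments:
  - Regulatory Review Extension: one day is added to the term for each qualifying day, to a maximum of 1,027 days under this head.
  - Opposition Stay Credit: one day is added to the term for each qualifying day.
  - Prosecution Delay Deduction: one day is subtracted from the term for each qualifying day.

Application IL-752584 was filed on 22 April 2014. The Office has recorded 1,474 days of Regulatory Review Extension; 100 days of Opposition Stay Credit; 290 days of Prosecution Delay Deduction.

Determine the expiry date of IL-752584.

2034-08-07

Base term: filing date + 18 years → 22 April 2032.
Regulatory Review Extension: 1474 days claimed exceeds the 1027-day cap, so +1027 days → 13 February 2035.
Opposition Stay Credit: +100 days → 24 May 2035.
Prosecution Delay Deduction: −290 days → 7 August 2034.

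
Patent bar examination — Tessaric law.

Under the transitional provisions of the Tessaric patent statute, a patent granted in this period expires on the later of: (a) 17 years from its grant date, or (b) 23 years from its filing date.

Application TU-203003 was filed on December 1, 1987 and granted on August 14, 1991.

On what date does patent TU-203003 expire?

December 1, 2010

(a) grant + 17 years → 14 August 2008.
(b) filing + 23 years → 1 December 2010.
Later of the two: 1 December 2010.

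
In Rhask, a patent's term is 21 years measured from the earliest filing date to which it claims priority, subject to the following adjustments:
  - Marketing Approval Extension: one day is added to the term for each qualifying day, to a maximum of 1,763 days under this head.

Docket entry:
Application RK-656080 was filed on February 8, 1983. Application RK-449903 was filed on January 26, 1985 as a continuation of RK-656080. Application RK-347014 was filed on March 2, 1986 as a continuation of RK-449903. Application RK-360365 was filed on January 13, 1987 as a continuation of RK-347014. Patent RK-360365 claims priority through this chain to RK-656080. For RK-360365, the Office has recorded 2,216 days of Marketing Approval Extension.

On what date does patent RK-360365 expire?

Earliest priority filing: 8 February 1983.
Base term: 8 February 1983 + 21 years → 8 February 2004.
Marketing Approval Extension: 2216 days claimed exceeds the 1763-day cap, so +1763 days → 6 December 2008.

2008-12-06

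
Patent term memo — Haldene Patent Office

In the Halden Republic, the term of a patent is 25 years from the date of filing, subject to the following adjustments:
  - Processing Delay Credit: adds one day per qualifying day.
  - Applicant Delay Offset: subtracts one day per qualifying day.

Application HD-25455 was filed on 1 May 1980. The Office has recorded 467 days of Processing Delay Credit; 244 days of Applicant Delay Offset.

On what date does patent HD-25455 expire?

December 10, 2005

Base term: filing date + 25 years → 1 May 2005.
Processing Delay Credit: +467 days → 11 August 2006.
Applicant Delay Offset: −244 days → 10 December 2005.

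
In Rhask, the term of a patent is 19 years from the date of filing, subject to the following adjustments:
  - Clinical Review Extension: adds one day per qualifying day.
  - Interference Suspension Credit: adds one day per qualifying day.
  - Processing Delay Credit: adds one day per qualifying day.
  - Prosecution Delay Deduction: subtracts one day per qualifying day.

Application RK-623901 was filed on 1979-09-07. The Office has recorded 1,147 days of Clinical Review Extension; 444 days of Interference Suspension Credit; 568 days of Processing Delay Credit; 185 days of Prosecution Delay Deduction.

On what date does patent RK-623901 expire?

Base term: filing date + 19 years → 7 September 1998.
Clinical Review Extension: +1147 days → 28 October 2001.
Interference Suspension Credit: +444 days → 15 January 2003.
Processing Delay Credit: +568 days → 5 August 2004.
Prosecution Delay Deduction: −185 days → 2 February 2004.

February 2, 2004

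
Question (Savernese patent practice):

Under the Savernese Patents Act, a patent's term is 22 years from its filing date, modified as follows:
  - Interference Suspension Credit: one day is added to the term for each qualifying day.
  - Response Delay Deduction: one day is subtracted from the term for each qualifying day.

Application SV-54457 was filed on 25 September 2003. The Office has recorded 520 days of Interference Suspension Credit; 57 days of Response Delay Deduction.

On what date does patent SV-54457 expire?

January 1, 2027

Base term: filing date + 22 years → 25 September 2025.
Interference Suspension Credit: +520 days → 27 February 2027.
Response Delay Deduction: −57 days → 1 January 2027.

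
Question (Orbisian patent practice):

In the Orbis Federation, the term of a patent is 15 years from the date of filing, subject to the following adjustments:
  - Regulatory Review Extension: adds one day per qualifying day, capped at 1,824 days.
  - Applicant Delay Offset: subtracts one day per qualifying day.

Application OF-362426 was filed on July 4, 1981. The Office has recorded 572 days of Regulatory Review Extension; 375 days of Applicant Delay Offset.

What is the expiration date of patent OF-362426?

1997-01-17

Base term: filing date + 15 years → 4 July 1996.
Regulatory Review Extension: 572 days (within the 1824-day cap) → +572 days → 27 January 1998.
Applicant Delay Offset: −375 days → 17 January 1997.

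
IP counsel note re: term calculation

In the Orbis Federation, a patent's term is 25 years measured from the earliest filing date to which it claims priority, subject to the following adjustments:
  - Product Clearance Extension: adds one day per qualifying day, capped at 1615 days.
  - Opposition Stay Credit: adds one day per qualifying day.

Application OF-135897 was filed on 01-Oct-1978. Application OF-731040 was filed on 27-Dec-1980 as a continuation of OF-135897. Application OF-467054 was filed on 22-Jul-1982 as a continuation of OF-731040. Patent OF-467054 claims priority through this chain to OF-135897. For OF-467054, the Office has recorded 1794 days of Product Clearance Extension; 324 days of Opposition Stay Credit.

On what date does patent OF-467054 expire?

Earliest priority filing: 1 October 1978.
Base term: 1 October 1978 + 25 years → 1 October 2003.
Product Clearance Extension: 1794 days claimed exceeds the 1615-day cap, so +1615 days → 3 March 2008.
Opposition Stay Credit: +324 days → 21 January 2009.

2009-01-21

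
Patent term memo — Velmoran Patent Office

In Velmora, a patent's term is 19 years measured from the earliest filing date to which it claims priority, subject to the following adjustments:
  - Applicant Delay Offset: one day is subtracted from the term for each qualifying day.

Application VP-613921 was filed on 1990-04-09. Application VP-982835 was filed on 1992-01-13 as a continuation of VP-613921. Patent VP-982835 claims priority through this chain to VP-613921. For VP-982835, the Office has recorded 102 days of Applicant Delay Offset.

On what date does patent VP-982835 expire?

2008-12-28

Earliest priority filing: 9 April 1990.
Base term: 9 April 1990 + 19 years → 9 April 2009.
Applicant Delay Offset: −102 days → 28 December 2008.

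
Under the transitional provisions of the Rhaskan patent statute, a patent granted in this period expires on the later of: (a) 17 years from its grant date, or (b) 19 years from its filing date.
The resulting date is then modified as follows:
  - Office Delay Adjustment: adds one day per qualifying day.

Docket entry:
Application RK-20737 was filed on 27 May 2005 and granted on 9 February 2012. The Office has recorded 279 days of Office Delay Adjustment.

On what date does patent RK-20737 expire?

(a) grant + 17 years → 9 February 2029.
(b) filing + 19 years → 27 May 2024.
Later of the two: 9 February 2029.
Office Delay Adjustment: +279 days → 15 November 2029.

November 15, 2029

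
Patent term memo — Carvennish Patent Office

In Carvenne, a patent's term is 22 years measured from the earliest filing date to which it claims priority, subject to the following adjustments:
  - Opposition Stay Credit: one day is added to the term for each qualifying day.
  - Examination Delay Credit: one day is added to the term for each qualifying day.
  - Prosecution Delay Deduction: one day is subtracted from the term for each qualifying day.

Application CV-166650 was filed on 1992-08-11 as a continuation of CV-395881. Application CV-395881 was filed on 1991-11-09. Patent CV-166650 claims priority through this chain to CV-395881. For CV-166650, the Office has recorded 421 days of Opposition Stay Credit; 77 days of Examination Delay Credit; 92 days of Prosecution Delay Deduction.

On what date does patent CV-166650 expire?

Earliest priority filing: 9 November 1991.
Base term: 9 November 1991 + 22 years → 9 November 2013.
Opposition Stay Credit: +421 days → 4 January 2015.
Examination Delay Credit: +77 days → 22 March 2015.
Prosecution Delay Deduction: −92 days → 20 December 2014.

December 20, 2014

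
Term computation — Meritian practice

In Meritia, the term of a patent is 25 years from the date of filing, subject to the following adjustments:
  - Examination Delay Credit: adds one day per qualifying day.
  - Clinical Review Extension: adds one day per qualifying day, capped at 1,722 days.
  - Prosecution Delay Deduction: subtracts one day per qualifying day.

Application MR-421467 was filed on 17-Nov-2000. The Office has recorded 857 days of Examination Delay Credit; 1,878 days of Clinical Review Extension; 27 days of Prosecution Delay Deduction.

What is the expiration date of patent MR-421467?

November 12, 2032

Base term: filing date + 25 years → 17 November 2025.
Examination Delay Credit: +857 days → 23 March 2028.
Clinical Review Extension: 1878 days claimed exceeds the 1722-day cap, so +1722 days → 9 December 2032.
Prosecution Delay Deduction: −27 days → 12 November 2032.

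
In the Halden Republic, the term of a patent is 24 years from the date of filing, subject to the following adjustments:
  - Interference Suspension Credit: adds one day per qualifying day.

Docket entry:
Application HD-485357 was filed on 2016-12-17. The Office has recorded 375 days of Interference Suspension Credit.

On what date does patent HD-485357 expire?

December 27, 2041

Base term: filing date + 24 years → 17 December 2040.
Interference Suspension Credit: +375 days → 27 December 2041.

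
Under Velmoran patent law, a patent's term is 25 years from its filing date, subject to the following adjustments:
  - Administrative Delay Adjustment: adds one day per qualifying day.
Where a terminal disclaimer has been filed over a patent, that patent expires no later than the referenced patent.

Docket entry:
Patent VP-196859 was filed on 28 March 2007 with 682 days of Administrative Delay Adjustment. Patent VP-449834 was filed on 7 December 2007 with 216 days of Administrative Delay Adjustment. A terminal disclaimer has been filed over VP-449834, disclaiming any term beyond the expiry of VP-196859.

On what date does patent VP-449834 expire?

Natural term of VP-449834:
  Base: filing + 25 years → 7 December 2032.
  Administrative Delay Adjustment: +216 days → 11 July 2033.
Expiry of referenced patent VP-196859:
  Base: filing + 25 years → 28 March 2032.
  Administrative Delay Adjustment: +682 days → 8 February 2034.
Terminal disclaimer: VP-449834 expires on the earlier of 11 July 2033 and 8 February 2034.

July 11, 2033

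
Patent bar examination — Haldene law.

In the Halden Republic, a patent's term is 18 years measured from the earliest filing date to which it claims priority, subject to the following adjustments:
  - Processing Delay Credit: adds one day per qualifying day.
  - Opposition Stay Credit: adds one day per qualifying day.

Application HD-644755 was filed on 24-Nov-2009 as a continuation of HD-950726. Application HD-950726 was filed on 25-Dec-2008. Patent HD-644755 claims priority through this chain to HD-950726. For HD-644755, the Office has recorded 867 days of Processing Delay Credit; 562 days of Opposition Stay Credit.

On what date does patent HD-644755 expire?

Earliest priority filing: 25 December 2008.
Base term: 25 December 2008 + 18 years → 25 December 2026.
Processing Delay Credit: +867 days → 10 May 2029.
Opposition Stay Credit: +562 days → 23 November 2030.

2030-11-23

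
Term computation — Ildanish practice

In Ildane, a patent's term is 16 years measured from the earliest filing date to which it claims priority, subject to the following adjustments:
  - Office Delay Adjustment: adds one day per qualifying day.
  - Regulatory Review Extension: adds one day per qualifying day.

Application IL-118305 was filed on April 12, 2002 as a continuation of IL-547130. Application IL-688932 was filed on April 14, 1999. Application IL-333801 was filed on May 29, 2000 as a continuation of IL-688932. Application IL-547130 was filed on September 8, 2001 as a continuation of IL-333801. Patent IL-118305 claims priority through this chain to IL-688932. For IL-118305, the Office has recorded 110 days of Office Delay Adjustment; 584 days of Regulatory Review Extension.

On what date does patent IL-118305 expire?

Earliest priority filing: 14 April 1999.
Base term: 14 April 1999 + 16 years → 14 April 2015.
Office Delay Adjustment: +110 days → 2 August 2015.
Regulatory Review Extension: +584 days → 8 March 2017.

March 8, 2017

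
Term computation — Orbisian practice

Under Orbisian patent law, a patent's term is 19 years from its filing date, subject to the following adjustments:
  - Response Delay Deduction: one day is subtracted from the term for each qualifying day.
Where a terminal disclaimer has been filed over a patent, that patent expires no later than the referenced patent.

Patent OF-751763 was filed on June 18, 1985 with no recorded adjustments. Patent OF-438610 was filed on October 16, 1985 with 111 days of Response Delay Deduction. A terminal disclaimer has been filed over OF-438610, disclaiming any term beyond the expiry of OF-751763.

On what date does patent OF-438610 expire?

Natural term of OF-438610:
  Base: filing + 19 years → 16 October 2004.
  Response Delay Deduction: −111 days → 27 June 2004.
Expiry of referenced patent OF-751763:
  Base: filing + 19 years → 18 June 2004.
Terminal disclaimer: OF-438610 expires on the earlier of 27 June 2004 and 18 June 2004.

June 18, 2004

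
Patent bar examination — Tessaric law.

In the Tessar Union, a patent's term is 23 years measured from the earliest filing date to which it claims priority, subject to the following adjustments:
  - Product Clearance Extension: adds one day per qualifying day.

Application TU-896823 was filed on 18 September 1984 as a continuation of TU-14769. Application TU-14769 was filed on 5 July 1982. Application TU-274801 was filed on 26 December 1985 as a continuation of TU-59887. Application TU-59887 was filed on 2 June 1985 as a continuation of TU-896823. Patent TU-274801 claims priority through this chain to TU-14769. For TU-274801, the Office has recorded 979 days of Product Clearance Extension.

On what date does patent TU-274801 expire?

Earliest priority filing: 5 July 1982.
Base term: 5 July 1982 + 23 years → 5 July 2005.
Product Clearance Extension: +979 days → 10 March 2008.

2008-03-10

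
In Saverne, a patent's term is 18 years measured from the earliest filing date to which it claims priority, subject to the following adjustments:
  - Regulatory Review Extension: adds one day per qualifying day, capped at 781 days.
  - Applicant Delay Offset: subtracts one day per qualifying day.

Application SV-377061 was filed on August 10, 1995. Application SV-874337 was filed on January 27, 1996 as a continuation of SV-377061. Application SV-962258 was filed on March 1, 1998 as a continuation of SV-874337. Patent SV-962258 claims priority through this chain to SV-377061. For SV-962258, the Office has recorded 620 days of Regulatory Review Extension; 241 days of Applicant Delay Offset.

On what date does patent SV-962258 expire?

Earliest priority filing: 10 August 1995.
Base term: 10 August 1995 + 18 years → 10 August 2013.
Regulatory Review Extension: 620 days (within the 781-day cap) → +620 days → 22 April 2015.
Applicant Delay Offset: −241 days → 24 August 2014.

2014-08-24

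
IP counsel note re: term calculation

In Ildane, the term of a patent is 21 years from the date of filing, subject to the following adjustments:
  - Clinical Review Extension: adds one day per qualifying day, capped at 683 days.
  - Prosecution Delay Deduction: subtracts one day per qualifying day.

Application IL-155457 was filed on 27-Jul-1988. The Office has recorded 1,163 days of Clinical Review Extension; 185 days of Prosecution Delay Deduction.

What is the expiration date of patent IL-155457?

December 7, 2010

Base term: filing date + 21 years → 27 July 2009.
Clinical Review Extension: 1163 days claimed exceeds the 683-day cap, so +683 days → 10 June 2011.
Prosecution Delay Deduction: −185 days → 7 December 2010.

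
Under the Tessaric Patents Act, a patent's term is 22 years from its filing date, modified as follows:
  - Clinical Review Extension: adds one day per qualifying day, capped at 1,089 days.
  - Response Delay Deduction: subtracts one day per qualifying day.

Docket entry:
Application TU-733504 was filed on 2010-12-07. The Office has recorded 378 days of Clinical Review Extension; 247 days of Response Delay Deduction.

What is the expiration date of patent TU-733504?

Base term: filing date + 22 years → 7 December 2032.
Clinical Review Extension: 378 days (within the 1089-day cap) → +378 days → 20 December 2033.
Response Delay Deduction: −247 days → 17 April 2033.

2033-04-17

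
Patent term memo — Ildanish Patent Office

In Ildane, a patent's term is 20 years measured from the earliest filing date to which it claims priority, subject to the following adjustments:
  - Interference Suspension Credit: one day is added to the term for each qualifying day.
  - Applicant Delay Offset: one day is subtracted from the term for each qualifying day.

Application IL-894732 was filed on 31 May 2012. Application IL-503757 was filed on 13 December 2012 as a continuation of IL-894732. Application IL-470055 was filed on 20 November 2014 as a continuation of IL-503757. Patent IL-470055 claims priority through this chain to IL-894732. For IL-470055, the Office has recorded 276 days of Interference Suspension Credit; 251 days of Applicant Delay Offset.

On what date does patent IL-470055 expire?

2032-06-25

Earliest priority filing: 31 May 2012.
Base term: 31 May 2012 + 20 years → 31 May 2032.
Interference Suspension Credit: +276 days → 3 March 2033.
Applicant Delay Offset: −251 days → 25 June 2032.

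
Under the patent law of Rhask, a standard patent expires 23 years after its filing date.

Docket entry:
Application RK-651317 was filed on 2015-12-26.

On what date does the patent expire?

December 26, 2038

Filing date + 23 years → 26 December 2038.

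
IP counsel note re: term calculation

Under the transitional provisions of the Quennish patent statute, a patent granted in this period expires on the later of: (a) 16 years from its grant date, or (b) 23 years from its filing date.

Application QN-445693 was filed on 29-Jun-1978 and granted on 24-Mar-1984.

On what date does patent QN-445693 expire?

(a) grant + 16 years → 24 March 2000.
(b) filing + 23 years → 29 June 2001.
Later of the two: 29 June 2001.

2001-06-29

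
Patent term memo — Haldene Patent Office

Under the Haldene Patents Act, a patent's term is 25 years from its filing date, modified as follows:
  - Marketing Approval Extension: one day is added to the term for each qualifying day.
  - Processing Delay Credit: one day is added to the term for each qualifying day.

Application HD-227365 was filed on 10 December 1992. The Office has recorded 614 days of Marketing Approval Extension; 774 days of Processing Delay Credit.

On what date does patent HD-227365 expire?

September 28, 2021

Base term: filing date + 25 years → 10 December 2017.
Marketing Approval Extension: +614 days → 16 August 2019.
Processing Delay Credit: +774 days → 28 September 2021.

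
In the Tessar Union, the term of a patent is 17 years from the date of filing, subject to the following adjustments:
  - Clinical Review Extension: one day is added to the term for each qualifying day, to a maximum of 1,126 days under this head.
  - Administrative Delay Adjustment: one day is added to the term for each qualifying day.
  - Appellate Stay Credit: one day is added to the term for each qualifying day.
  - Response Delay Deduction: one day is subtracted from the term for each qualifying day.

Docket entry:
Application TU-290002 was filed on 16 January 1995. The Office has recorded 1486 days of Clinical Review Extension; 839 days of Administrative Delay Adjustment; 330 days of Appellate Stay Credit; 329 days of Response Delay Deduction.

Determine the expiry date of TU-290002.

June 4, 2017

Base term: filing date + 17 years → 16 January 2012.
Clinical Review Extension: 1486 days claimed exceeds the 1126-day cap, so +1126 days → 15 February 2015.
Administrative Delay Adjustment: +839 days → 3 June 2017.
Appellate Stay Credit: +330 days → 29 April 2018.
Response Delay Deduction: −329 days → 4 June 2017.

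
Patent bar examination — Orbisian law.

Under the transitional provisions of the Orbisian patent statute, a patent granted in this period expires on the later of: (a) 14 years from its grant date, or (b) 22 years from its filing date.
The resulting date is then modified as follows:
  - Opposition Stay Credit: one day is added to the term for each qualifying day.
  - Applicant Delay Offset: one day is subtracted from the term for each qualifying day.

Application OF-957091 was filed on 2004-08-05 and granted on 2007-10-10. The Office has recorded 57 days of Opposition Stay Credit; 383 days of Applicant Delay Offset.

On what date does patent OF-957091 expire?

(a) grant + 14 years → 10 October 2021.
(b) filing + 22 years → 5 August 2026.
Later of the two: 5 August 2026.
Opposition Stay Credit: +57 days → 1 October 2026.
Applicant Delay Offset: −383 days → 13 September 2025.

September 13, 2025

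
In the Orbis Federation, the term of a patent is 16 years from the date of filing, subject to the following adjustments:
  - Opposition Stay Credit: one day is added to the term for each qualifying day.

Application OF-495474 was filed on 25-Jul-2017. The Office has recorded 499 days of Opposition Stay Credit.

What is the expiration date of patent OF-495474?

Base term: filing date + 16 years → 25 July 2033.
Opposition Stay Credit: +499 days → 6 December 2034.

2034-12-06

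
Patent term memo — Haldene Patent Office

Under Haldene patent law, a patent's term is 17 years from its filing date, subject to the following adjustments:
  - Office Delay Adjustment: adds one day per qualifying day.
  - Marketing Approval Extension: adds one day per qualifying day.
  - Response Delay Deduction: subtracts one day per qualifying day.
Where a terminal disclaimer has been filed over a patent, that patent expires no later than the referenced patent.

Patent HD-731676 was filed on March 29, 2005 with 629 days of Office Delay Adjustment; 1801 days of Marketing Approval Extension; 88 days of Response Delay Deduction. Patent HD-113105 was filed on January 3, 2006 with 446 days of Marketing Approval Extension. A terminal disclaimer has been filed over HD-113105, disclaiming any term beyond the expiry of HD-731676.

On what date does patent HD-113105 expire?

March 24, 2024

Natural term of HD-113105:
  Base: filing + 17 years → 3 January 2023.
  Marketing Approval Extension: +446 days → 24 March 2024.
Expiry of referenced patent HD-731676:
  Base: filing + 17 years → 29 March 2022.
  Office Delay Adjustment: +629 days → 18 December 2023.
  Marketing Approval Extension: +1801 days → 22 November 2028.
  Response Delay Deduction: −88 days → 26 August 2028.
Terminal disclaimer: HD-113105 expires on the earlier of 24 March 2024 and 26 August 2028.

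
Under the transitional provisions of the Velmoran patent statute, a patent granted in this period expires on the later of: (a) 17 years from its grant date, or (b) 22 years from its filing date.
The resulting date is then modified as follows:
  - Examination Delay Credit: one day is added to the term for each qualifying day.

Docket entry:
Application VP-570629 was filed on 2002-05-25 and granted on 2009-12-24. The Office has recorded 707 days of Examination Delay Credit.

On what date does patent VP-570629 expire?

(a) grant + 17 years → 24 December 2026.
(b) filing + 22 years → 25 May 2024.
Later of the two: 24 December 2026.
Examination Delay Credit: +707 days → 30 November 2028.

November 30, 2028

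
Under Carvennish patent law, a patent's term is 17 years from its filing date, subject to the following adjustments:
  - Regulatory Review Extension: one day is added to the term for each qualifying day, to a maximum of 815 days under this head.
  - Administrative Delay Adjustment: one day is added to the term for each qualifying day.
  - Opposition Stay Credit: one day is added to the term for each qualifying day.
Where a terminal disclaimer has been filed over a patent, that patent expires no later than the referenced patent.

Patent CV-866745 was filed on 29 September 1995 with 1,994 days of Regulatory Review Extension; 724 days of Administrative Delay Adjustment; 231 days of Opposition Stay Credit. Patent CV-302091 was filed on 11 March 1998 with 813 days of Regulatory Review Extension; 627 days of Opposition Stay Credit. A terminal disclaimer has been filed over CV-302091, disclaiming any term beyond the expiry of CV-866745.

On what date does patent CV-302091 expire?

Natural term of CV-302091:
  Base: filing + 17 years → 11 March 2015.
  Regulatory Review Extension: 813 days (within the 815-day cap) → +813 days → 1 June 2017.
  Opposition Stay Credit: +627 days → 18 February 2019.
Expiry of referenced patent CV-866745:
  Base: filing + 17 years → 29 September 2012.
  Regulatory Review Extension: 1994 days claimed exceeds the 815-day cap, so +815 days → 23 December 2014.
  Administrative Delay Adjustment: +724 days → 16 December 2016.
  Opposition Stay Credit: +231 days → 4 August 2017.
Terminal disclaimer: CV-302091 expires on the earlier of 18 February 2019 and 4 August 2017.

2017-08-04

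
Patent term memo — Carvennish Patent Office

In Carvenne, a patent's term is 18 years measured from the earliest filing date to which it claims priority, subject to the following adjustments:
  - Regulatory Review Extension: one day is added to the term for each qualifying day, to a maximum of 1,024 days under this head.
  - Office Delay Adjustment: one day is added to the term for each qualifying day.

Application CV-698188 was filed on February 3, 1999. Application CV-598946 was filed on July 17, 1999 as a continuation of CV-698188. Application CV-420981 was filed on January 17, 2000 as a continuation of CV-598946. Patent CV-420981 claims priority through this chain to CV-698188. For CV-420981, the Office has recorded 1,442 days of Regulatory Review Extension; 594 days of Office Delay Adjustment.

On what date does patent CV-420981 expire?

July 10, 2021

Earliest priority filing: 3 February 1999.
Base term: 3 February 1999 + 18 years → 3 February 2017.
Regulatory Review Extension: 1442 days claimed exceeds the 1024-day cap, so +1024 days → 24 November 2019.
Office Delay Adjustment: +594 days → 10 July 2021.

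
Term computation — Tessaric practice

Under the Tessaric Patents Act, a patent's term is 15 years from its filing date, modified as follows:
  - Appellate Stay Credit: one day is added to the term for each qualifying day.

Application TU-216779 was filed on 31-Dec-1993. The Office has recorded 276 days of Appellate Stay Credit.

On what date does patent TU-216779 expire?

October 3, 2009

Base term: filing date + 15 years → 31 December 2008.
Appellate Stay Credit: +276 days → 3 October 2009.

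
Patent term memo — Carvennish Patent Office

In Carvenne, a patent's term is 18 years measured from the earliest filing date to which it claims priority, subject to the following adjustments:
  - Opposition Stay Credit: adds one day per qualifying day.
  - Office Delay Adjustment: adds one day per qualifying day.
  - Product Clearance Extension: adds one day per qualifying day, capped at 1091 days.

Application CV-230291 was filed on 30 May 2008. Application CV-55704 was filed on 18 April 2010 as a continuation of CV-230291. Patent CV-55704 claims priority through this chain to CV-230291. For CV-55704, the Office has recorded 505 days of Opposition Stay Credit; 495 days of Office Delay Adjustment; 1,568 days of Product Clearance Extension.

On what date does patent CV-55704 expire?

2032-02-19

Earliest priority filing: 30 May 2008.
Base term: 30 May 2008 + 18 years → 30 May 2026.
Opposition Stay Credit: +505 days → 17 October 2027.
Office Delay Adjustment: +495 days → 23 February 2029.
Product Clearance Extension: 1568 days claimed exceeds the 1091-day cap, so +1091 days → 19 February 2032.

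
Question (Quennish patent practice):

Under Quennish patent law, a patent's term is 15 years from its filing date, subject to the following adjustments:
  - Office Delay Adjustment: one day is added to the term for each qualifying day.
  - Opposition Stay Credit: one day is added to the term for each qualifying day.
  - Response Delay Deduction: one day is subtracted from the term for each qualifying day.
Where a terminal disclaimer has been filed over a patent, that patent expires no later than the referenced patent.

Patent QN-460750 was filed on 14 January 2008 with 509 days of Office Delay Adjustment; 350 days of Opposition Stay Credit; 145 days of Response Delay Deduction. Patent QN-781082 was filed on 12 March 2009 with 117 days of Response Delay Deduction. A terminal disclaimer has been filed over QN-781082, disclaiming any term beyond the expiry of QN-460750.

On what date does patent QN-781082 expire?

Natural term of QN-781082:
  Base: filing + 15 years → 12 March 2024.
  Response Delay Deduction: −117 days → 16 November 2023.
Expiry of referenced patent QN-460750:
  Base: filing + 15 years → 14 January 2023.
  Office Delay Adjustment: +509 days → 6 June 2024.
  Opposition Stay Credit: +350 days → 22 May 2025.
  Response Delay Deduction: −145 days → 28 December 2024.
Terminal disclaimer: QN-781082 expires on the earlier of 16 November 2023 and 28 December 2024.

2023-11-16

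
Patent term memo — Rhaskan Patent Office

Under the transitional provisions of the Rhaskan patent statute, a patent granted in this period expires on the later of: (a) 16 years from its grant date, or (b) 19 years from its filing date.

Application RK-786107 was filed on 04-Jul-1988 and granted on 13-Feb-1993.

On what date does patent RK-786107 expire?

(a) grant + 16 years → 13 February 2009.
(b) filing + 19 years → 4 July 2007.
Later of the two: 13 February 2009.

February 13, 2009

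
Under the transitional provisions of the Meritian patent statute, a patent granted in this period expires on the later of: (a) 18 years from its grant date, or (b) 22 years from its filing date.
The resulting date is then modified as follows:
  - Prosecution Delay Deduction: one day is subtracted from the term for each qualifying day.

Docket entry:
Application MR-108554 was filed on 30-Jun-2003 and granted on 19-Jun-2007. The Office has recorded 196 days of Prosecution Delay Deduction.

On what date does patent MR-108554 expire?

(a) grant + 18 years → 19 June 2025.
(b) filing + 22 years → 30 June 2025.
Later of the two: 30 June 2025.
Prosecution Delay Deduction: −196 days → 16 December 2024.

December 16, 2024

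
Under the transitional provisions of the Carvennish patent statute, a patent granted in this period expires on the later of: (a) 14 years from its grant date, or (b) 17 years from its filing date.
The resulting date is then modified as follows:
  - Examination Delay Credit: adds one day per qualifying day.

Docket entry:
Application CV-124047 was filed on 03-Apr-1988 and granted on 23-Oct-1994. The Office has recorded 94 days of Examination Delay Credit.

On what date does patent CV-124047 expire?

(a) grant + 14 years → 23 October 2008.
(b) filing + 17 years → 3 April 2005.
Later of the two: 23 October 2008.
Examination Delay Credit: +94 days → 25 January 2009.

2009-01-25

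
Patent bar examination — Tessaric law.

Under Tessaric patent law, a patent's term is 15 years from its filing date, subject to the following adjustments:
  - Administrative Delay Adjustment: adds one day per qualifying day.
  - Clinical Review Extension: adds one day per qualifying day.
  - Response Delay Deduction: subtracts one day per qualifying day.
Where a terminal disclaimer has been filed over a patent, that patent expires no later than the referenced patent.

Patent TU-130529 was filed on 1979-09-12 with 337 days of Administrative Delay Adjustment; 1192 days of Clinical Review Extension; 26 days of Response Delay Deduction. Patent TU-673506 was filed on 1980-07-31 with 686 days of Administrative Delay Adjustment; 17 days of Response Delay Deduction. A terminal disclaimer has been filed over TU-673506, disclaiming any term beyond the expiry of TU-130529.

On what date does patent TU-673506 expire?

Natural term of TU-673506:
  Base: filing + 15 years → 31 July 1995.
  Administrative Delay Adjustment: +686 days → 16 June 1997.
  Response Delay Deduction: −17 days → 30 May 1997.
Expiry of referenced patent TU-130529:
  Base: filing + 15 years → 12 September 1994.
  Administrative Delay Adjustment: +337 days → 15 August 1995.
  Clinical Review Extension: +1192 days → 19 November 1998.
  Response Delay Deduction: −26 days → 24 October 1998.
Terminal disclaimer: TU-673506 expires on the earlier of 30 May 1997 and 24 October 1998.

1997-05-30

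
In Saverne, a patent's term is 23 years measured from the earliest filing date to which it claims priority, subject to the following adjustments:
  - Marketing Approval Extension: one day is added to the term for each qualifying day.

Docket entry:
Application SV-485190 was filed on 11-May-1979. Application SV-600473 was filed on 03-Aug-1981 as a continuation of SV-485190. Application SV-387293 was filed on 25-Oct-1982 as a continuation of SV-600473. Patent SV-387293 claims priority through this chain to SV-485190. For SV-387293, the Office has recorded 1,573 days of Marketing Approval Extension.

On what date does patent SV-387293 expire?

Earliest priority filing: 11 May 1979.
Base term: 11 May 1979 + 23 years → 11 May 2002.
Marketing Approval Extension: +1573 days → 31 August 2006.

2006-08-31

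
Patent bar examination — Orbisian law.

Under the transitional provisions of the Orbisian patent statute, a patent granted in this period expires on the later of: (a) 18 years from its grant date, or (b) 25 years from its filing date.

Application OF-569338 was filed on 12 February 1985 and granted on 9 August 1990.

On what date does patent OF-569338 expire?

(a) grant + 18 years → 9 August 2008.
(b) filing + 25 years → 12 February 2010.
Later of the two: 12 February 2010.

February 12, 2010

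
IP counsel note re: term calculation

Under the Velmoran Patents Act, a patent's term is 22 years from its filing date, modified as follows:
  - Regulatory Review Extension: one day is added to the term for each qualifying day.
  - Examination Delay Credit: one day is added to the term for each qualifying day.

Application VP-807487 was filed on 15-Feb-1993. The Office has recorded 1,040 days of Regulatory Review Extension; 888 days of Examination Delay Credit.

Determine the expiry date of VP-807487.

Base term: filing date + 22 years → 15 February 2015.
Regulatory Review Extension: +1040 days → 21 December 2017.
Examination Delay Credit: +888 days → 27 May 2020.

2020-05-27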